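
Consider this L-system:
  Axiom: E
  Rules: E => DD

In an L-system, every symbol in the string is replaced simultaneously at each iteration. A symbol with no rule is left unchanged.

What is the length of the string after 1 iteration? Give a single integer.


Answer: 2

Derivation:
Step 0: length = 1
Step 1: length = 2


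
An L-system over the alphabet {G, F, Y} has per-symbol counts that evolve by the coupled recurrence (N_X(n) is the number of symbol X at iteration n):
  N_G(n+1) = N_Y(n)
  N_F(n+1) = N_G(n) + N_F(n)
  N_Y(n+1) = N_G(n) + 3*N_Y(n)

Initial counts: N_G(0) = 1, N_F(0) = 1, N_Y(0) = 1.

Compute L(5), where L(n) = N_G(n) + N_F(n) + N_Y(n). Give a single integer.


Answer: 674

Derivation:
Step 0: N_G=1, N_F=1, N_Y=1, L=3
Step 1: N_G=1, N_F=2, N_Y=4, L=7
Step 2: N_G=4, N_F=3, N_Y=13, L=20
Step 3: N_G=13, N_F=7, N_Y=43, L=63
Step 4: N_G=43, N_F=20, N_Y=142, L=205
Step 5: N_G=142, N_F=63, N_Y=469, L=674


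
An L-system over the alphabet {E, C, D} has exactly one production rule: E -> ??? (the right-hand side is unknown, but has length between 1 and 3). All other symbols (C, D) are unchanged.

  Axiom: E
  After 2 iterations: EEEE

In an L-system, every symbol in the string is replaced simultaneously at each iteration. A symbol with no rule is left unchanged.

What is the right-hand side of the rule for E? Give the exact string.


Trying E -> EE:
  Step 0: E
  Step 1: EE
  Step 2: EEEE
Matches the given result.

Answer: EE


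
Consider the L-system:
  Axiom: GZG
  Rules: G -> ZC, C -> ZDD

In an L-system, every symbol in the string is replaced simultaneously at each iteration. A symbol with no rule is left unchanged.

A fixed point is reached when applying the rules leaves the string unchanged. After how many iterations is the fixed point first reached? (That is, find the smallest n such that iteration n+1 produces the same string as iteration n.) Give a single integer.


Step 0: GZG
Step 1: ZCZZC
Step 2: ZZDDZZZDD
Step 3: ZZDDZZZDD  (unchanged — fixed point at step 2)

Answer: 2


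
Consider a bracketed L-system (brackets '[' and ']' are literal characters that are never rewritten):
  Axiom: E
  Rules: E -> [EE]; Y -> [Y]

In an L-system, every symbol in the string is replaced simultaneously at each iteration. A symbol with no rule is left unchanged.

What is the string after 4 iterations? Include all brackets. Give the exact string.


Answer: [[[[EE][EE]][[EE][EE]]][[[EE][EE]][[EE][EE]]]]

Derivation:
Step 0: E
Step 1: [EE]
Step 2: [[EE][EE]]
Step 3: [[[EE][EE]][[EE][EE]]]
Step 4: [[[[EE][EE]][[EE][EE]]][[[EE][EE]][[EE][EE]]]]


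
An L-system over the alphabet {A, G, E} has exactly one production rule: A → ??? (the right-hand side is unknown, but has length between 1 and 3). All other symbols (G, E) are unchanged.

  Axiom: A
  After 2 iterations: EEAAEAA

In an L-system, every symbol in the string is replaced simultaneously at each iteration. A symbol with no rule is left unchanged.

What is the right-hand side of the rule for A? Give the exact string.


Trying A → EAA:
  Step 0: A
  Step 1: EAA
  Step 2: EEAAEAA
Matches the given result.

Answer: EAA


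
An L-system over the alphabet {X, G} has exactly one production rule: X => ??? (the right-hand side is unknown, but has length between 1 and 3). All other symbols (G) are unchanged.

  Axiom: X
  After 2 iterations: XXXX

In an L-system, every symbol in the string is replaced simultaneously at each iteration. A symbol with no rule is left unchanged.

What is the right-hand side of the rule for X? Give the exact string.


Trying X => XX:
  Step 0: X
  Step 1: XX
  Step 2: XXXX
Matches the given result.

Answer: XX


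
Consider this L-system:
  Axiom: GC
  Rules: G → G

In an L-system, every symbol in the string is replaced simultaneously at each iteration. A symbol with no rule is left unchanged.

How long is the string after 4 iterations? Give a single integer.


Answer: 2

Derivation:
Step 0: length = 2
Step 1: length = 2
Step 2: length = 2
Step 3: length = 2
Step 4: length = 2


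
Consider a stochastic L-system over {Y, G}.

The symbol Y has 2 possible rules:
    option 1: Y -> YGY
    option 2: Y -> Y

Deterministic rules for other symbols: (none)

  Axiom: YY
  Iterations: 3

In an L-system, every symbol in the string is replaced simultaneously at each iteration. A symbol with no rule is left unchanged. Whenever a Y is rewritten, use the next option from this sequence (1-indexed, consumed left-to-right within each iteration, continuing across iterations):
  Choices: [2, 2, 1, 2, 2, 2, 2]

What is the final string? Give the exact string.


Step 0: YY
Step 1: YY  (used choices [2, 2])
Step 2: YGYY  (used choices [1, 2])
Step 3: YGYY  (used choices [2, 2, 2])

Answer: YGYY


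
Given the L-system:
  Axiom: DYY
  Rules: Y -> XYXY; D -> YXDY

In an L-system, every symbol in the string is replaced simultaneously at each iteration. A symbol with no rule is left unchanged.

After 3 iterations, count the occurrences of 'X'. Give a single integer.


Step 0: DYY  (0 'X')
Step 1: YXDYXYXYXYXY  (5 'X')
Step 2: XYXYXYXDYXYXYXXYXYXXYXYXXYXYXXYXY  (18 'X')
Step 3: XXYXYXXYXYXXYXYXYXDYXYXYXXYXYXXYXYXXXYXYXXYXYXXXYXYXXYXYXXXYXYXXYXYXXXYXYXXYXY  (47 'X')

Answer: 47


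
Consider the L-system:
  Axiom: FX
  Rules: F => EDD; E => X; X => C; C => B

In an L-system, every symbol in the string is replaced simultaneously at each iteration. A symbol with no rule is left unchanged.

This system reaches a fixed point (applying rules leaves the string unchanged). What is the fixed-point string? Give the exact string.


Answer: BDDB

Derivation:
Step 0: FX
Step 1: EDDC
Step 2: XDDB
Step 3: CDDB
Step 4: BDDB
Step 5: BDDB  (unchanged — fixed point at step 4)


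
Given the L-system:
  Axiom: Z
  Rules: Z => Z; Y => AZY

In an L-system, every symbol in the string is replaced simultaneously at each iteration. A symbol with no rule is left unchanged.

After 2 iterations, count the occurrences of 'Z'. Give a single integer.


Answer: 1

Derivation:
Step 0: Z  (1 'Z')
Step 1: Z  (1 'Z')
Step 2: Z  (1 'Z')


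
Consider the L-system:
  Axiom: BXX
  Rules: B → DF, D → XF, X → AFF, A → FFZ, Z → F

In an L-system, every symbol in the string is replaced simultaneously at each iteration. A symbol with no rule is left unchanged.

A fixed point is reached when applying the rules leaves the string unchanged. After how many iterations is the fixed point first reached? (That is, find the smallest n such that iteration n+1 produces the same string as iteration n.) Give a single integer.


Step 0: BXX
Step 1: DFAFFAFF
Step 2: XFFFFZFFFFZFF
Step 3: AFFFFFFFFFFFFFF
Step 4: FFZFFFFFFFFFFFFFF
Step 5: FFFFFFFFFFFFFFFFF
Step 6: FFFFFFFFFFFFFFFFF  (unchanged — fixed point at step 5)

Answer: 5


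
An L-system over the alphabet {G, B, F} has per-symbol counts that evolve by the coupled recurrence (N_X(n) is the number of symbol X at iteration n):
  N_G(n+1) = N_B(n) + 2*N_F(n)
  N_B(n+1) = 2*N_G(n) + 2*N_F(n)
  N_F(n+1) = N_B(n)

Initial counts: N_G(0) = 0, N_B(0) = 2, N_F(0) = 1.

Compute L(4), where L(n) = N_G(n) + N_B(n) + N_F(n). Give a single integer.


Step 0: N_G=0, N_B=2, N_F=1, L=3
Step 1: N_G=4, N_B=2, N_F=2, L=8
Step 2: N_G=6, N_B=12, N_F=2, L=20
Step 3: N_G=16, N_B=16, N_F=12, L=44
Step 4: N_G=40, N_B=56, N_F=16, L=112

Answer: 112


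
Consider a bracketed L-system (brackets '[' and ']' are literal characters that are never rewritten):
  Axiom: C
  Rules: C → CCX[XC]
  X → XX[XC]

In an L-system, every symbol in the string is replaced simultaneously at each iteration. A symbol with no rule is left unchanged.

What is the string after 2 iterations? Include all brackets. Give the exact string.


Step 0: C
Step 1: CCX[XC]
Step 2: CCX[XC]CCX[XC]XX[XC][XX[XC]CCX[XC]]

Answer: CCX[XC]CCX[XC]XX[XC][XX[XC]CCX[XC]]


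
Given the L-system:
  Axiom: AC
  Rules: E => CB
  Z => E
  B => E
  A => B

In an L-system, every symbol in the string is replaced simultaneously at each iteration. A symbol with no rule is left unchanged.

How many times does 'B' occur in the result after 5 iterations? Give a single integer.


Step 0: AC  (0 'B')
Step 1: BC  (1 'B')
Step 2: EC  (0 'B')
Step 3: CBC  (1 'B')
Step 4: CEC  (0 'B')
Step 5: CCBC  (1 'B')

Answer: 1


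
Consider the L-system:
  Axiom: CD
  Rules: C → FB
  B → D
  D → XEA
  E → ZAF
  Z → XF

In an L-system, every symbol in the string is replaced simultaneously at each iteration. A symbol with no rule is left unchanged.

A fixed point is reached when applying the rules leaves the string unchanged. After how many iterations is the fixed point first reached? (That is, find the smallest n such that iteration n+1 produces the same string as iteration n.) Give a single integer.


Step 0: CD
Step 1: FBXEA
Step 2: FDXZAFA
Step 3: FXEAXXFAFA
Step 4: FXZAFAXXFAFA
Step 5: FXXFAFAXXFAFA
Step 6: FXXFAFAXXFAFA  (unchanged — fixed point at step 5)

Answer: 5


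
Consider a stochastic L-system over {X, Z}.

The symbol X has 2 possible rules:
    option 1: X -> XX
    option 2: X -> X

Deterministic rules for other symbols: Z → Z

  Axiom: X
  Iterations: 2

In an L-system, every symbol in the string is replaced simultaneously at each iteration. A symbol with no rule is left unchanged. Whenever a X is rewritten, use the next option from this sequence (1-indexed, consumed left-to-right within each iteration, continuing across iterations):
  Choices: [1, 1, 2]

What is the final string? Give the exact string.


Answer: XXX

Derivation:
Step 0: X
Step 1: XX  (used choices [1])
Step 2: XXX  (used choices [1, 2])


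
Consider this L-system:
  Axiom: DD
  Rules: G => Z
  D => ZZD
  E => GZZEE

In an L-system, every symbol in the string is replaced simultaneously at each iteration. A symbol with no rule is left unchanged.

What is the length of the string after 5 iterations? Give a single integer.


Answer: 22

Derivation:
Step 0: length = 2
Step 1: length = 6
Step 2: length = 10
Step 3: length = 14
Step 4: length = 18
Step 5: length = 22


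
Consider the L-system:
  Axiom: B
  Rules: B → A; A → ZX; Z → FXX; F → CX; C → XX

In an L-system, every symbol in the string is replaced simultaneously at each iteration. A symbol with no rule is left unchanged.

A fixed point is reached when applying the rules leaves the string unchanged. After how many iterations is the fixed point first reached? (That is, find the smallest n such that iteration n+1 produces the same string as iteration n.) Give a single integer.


Step 0: B
Step 1: A
Step 2: ZX
Step 3: FXXX
Step 4: CXXXX
Step 5: XXXXXX
Step 6: XXXXXX  (unchanged — fixed point at step 5)

Answer: 5


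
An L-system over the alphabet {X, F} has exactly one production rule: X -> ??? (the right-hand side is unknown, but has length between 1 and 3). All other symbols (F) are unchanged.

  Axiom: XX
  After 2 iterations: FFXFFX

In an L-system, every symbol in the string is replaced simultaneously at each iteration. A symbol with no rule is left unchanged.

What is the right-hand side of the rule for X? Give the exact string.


Answer: FX

Derivation:
Trying X -> FX:
  Step 0: XX
  Step 1: FXFX
  Step 2: FFXFFX
Matches the given result.


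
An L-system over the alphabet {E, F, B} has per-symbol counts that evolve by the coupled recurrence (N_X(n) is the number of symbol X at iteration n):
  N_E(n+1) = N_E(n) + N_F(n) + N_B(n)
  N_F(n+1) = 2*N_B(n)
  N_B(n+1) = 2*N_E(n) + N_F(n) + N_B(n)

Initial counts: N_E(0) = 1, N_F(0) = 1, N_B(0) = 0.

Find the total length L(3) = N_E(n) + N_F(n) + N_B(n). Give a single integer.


Step 0: N_E=1, N_F=1, N_B=0, L=2
Step 1: N_E=2, N_F=0, N_B=3, L=5
Step 2: N_E=5, N_F=6, N_B=7, L=18
Step 3: N_E=18, N_F=14, N_B=23, L=55

Answer: 55


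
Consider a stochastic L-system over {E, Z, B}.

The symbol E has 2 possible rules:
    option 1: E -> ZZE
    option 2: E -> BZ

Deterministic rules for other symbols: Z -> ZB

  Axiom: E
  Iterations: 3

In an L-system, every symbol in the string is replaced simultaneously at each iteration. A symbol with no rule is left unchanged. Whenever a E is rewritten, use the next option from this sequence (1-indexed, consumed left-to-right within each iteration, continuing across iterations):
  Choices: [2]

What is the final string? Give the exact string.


Step 0: E
Step 1: BZ  (used choices [2])
Step 2: BZB  (used choices [])
Step 3: BZBB  (used choices [])

Answer: BZBB


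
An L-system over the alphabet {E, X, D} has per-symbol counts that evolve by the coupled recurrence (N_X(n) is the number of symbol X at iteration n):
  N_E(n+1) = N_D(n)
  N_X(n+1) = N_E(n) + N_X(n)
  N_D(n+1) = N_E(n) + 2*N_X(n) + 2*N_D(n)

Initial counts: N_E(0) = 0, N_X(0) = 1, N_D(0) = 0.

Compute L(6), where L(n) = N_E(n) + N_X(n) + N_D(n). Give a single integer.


Answer: 529

Derivation:
Step 0: N_E=0, N_X=1, N_D=0, L=1
Step 1: N_E=0, N_X=1, N_D=2, L=3
Step 2: N_E=2, N_X=1, N_D=6, L=9
Step 3: N_E=6, N_X=3, N_D=16, L=25
Step 4: N_E=16, N_X=9, N_D=44, L=69
Step 5: N_E=44, N_X=25, N_D=122, L=191
Step 6: N_E=122, N_X=69, N_D=338, L=529


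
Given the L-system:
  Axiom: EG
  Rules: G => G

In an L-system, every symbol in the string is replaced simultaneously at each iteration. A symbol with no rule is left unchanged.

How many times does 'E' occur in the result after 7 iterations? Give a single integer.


Step 0: EG  (1 'E')
Step 1: EG  (1 'E')
Step 2: EG  (1 'E')
Step 3: EG  (1 'E')
Step 4: EG  (1 'E')
Step 5: EG  (1 'E')
Step 6: EG  (1 'E')
Step 7: EG  (1 'E')

Answer: 1


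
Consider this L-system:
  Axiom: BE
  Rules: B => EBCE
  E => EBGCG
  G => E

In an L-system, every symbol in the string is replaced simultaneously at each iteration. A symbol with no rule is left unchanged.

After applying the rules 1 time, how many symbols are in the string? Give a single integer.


Answer: 9

Derivation:
Step 0: length = 2
Step 1: length = 9


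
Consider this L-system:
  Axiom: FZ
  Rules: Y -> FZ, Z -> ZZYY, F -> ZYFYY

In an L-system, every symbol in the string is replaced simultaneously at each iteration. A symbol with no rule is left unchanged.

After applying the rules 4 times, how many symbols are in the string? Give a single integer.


Answer: 315

Derivation:
Step 0: length = 2
Step 1: length = 9
Step 2: length = 27
Step 3: length = 96
Step 4: length = 315


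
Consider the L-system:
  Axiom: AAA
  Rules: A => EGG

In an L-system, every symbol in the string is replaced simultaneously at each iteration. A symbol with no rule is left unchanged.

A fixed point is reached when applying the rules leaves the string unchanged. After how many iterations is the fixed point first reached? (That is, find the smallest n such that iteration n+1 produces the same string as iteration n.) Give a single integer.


Step 0: AAA
Step 1: EGGEGGEGG
Step 2: EGGEGGEGG  (unchanged — fixed point at step 1)

Answer: 1


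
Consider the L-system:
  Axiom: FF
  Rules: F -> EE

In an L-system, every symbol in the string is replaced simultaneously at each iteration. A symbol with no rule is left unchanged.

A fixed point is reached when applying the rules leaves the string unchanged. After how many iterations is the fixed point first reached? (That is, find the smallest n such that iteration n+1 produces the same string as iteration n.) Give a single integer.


Answer: 1

Derivation:
Step 0: FF
Step 1: EEEE
Step 2: EEEE  (unchanged — fixed point at step 1)


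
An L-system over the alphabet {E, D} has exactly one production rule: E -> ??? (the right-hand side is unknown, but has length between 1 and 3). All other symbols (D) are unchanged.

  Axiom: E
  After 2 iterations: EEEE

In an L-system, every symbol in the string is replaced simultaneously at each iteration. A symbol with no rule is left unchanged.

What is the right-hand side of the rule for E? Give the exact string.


Answer: EE

Derivation:
Trying E -> EE:
  Step 0: E
  Step 1: EE
  Step 2: EEEE
Matches the given result.


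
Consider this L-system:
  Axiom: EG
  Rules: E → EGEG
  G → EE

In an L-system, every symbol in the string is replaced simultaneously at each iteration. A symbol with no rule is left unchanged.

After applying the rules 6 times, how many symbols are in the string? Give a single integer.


Answer: 2176

Derivation:
Step 0: length = 2
Step 1: length = 6
Step 2: length = 20
Step 3: length = 64
Step 4: length = 208
Step 5: length = 672
Step 6: length = 2176


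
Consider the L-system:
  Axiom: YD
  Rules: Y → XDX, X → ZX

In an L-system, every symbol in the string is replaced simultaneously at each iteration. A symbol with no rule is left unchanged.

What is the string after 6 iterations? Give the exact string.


Step 0: YD
Step 1: XDXD
Step 2: ZXDZXD
Step 3: ZZXDZZXD
Step 4: ZZZXDZZZXD
Step 5: ZZZZXDZZZZXD
Step 6: ZZZZZXDZZZZZXD

Answer: ZZZZZXDZZZZZXD


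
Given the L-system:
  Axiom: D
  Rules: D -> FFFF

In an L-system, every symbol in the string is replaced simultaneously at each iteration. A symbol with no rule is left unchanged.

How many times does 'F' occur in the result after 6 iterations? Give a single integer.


Step 0: D  (0 'F')
Step 1: FFFF  (4 'F')
Step 2: FFFF  (4 'F')
Step 3: FFFF  (4 'F')
Step 4: FFFF  (4 'F')
Step 5: FFFF  (4 'F')
Step 6: FFFF  (4 'F')

Answer: 4


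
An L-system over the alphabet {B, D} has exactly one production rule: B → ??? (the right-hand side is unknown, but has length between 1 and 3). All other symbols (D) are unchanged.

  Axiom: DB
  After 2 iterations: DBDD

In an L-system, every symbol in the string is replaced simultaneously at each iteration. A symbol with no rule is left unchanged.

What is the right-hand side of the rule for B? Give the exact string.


Trying B → BD:
  Step 0: DB
  Step 1: DBD
  Step 2: DBDD
Matches the given result.

Answer: BD


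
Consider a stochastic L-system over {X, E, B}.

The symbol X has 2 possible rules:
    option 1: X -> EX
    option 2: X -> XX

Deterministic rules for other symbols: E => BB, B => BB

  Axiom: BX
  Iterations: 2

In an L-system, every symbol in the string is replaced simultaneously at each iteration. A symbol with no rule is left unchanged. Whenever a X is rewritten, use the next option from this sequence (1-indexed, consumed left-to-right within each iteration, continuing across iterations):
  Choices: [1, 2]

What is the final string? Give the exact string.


Answer: BBBBBBXX

Derivation:
Step 0: BX
Step 1: BBEX  (used choices [1])
Step 2: BBBBBBXX  (used choices [2])


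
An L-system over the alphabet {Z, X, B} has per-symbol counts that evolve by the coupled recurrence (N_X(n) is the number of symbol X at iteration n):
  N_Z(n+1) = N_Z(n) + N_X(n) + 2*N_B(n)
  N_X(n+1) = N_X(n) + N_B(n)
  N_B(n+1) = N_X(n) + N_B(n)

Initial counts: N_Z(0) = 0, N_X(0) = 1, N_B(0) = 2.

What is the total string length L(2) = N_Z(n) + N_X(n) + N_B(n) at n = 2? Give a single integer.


Step 0: N_Z=0, N_X=1, N_B=2, L=3
Step 1: N_Z=5, N_X=3, N_B=3, L=11
Step 2: N_Z=14, N_X=6, N_B=6, L=26

Answer: 26


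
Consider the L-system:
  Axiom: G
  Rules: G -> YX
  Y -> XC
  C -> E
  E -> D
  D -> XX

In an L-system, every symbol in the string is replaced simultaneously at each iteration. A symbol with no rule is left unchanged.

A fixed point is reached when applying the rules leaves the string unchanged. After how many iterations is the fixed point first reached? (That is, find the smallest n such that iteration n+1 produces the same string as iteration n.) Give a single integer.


Step 0: G
Step 1: YX
Step 2: XCX
Step 3: XEX
Step 4: XDX
Step 5: XXXX
Step 6: XXXX  (unchanged — fixed point at step 5)

Answer: 5


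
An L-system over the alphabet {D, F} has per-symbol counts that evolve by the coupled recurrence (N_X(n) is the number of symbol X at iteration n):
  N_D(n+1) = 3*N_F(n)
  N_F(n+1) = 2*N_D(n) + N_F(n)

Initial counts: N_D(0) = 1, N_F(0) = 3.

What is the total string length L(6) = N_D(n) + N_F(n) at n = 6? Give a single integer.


Answer: 3182

Derivation:
Step 0: N_D=1, N_F=3, L=4
Step 1: N_D=9, N_F=5, L=14
Step 2: N_D=15, N_F=23, L=38
Step 3: N_D=69, N_F=53, L=122
Step 4: N_D=159, N_F=191, L=350
Step 5: N_D=573, N_F=509, L=1082
Step 6: N_D=1527, N_F=1655, L=3182


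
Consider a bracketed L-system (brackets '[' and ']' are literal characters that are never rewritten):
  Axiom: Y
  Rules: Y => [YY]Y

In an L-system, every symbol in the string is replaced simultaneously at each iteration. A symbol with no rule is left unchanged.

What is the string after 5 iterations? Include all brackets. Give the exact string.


Step 0: Y
Step 1: [YY]Y
Step 2: [[YY]Y[YY]Y][YY]Y
Step 3: [[[YY]Y[YY]Y][YY]Y[[YY]Y[YY]Y][YY]Y][[YY]Y[YY]Y][YY]Y
Step 4: [[[[YY]Y[YY]Y][YY]Y[[YY]Y[YY]Y][YY]Y][[YY]Y[YY]Y][YY]Y[[[YY]Y[YY]Y][YY]Y[[YY]Y[YY]Y][YY]Y][[YY]Y[YY]Y][YY]Y][[[YY]Y[YY]Y][YY]Y[[YY]Y[YY]Y][YY]Y][[YY]Y[YY]Y][YY]Y
Step 5: [[[[[YY]Y[YY]Y][YY]Y[[YY]Y[YY]Y][YY]Y][[YY]Y[YY]Y][YY]Y[[[YY]Y[YY]Y][YY]Y[[YY]Y[YY]Y][YY]Y][[YY]Y[YY]Y][YY]Y][[[YY]Y[YY]Y][YY]Y[[YY]Y[YY]Y][YY]Y][[YY]Y[YY]Y][YY]Y[[[[YY]Y[YY]Y][YY]Y[[YY]Y[YY]Y][YY]Y][[YY]Y[YY]Y][YY]Y[[[YY]Y[YY]Y][YY]Y[[YY]Y[YY]Y][YY]Y][[YY]Y[YY]Y][YY]Y][[[YY]Y[YY]Y][YY]Y[[YY]Y[YY]Y][YY]Y][[YY]Y[YY]Y][YY]Y][[[[YY]Y[YY]Y][YY]Y[[YY]Y[YY]Y][YY]Y][[YY]Y[YY]Y][YY]Y[[[YY]Y[YY]Y][YY]Y[[YY]Y[YY]Y][YY]Y][[YY]Y[YY]Y][YY]Y][[[YY]Y[YY]Y][YY]Y[[YY]Y[YY]Y][YY]Y][[YY]Y[YY]Y][YY]Y

Answer: [[[[[YY]Y[YY]Y][YY]Y[[YY]Y[YY]Y][YY]Y][[YY]Y[YY]Y][YY]Y[[[YY]Y[YY]Y][YY]Y[[YY]Y[YY]Y][YY]Y][[YY]Y[YY]Y][YY]Y][[[YY]Y[YY]Y][YY]Y[[YY]Y[YY]Y][YY]Y][[YY]Y[YY]Y][YY]Y[[[[YY]Y[YY]Y][YY]Y[[YY]Y[YY]Y][YY]Y][[YY]Y[YY]Y][YY]Y[[[YY]Y[YY]Y][YY]Y[[YY]Y[YY]Y][YY]Y][[YY]Y[YY]Y][YY]Y][[[YY]Y[YY]Y][YY]Y[[YY]Y[YY]Y][YY]Y][[YY]Y[YY]Y][YY]Y][[[[YY]Y[YY]Y][YY]Y[[YY]Y[YY]Y][YY]Y][[YY]Y[YY]Y][YY]Y[[[YY]Y[YY]Y][YY]Y[[YY]Y[YY]Y][YY]Y][[YY]Y[YY]Y][YY]Y][[[YY]Y[YY]Y][YY]Y[[YY]Y[YY]Y][YY]Y][[YY]Y[YY]Y][YY]Y


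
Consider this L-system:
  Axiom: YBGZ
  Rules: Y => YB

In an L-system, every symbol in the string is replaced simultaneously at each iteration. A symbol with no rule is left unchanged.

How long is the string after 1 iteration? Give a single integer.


Step 0: length = 4
Step 1: length = 5

Answer: 5


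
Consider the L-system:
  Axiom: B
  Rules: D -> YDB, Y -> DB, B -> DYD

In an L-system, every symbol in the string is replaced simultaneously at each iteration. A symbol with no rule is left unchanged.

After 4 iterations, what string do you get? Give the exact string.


Answer: YDBDYDDBYDBDYDYDBDBYDBDBYDBDYDYDBDBYDBYDBDYDDBYDBDYDYDBDBYDB

Derivation:
Step 0: B
Step 1: DYD
Step 2: YDBDBYDB
Step 3: DBYDBDYDYDBDYDDBYDBDYD
Step 4: YDBDYDDBYDBDYDYDBDBYDBDBYDBDYDYDBDBYDBYDBDYDDBYDBDYDYDBDBYDB


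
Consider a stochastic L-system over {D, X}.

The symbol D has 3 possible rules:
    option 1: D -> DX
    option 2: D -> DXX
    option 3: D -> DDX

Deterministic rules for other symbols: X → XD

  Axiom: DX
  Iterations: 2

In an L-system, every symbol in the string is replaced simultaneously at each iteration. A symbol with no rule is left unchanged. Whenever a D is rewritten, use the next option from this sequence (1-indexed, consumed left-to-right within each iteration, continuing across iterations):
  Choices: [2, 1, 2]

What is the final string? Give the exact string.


Step 0: DX
Step 1: DXXXD  (used choices [2])
Step 2: DXXDXDXDDXX  (used choices [1, 2])

Answer: DXXDXDXDDXX


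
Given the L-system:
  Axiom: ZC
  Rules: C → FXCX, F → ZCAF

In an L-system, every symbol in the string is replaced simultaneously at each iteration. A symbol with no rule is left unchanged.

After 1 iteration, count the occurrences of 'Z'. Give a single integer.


Step 0: ZC  (1 'Z')
Step 1: ZFXCX  (1 'Z')

Answer: 1


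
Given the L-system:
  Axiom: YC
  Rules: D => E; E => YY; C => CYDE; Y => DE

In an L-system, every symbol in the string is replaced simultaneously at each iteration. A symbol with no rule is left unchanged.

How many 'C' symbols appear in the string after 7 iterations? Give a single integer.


Answer: 1

Derivation:
Step 0: YC  (1 'C')
Step 1: DECYDE  (1 'C')
Step 2: EYYCYDEDEEYY  (1 'C')
Step 3: YYDEDECYDEDEEYYEYYYYDEDE  (1 'C')
Step 4: DEDEEYYEYYCYDEDEEYYEYYYYDEDEYYDEDEDEDEEYYEYY  (1 'C')
Step 5: EYYEYYYYDEDEYYDEDECYDEDEEYYEYYYYDEDEYYDEDEDEDEEYYEYYDEDEEYYEYYEYYEYYYYDEDEYYDEDE  (1 'C')
Step 6: YYDEDEYYDEDEDEDEEYYEYYDEDEEYYEYYCYDEDEEYYEYYYYDEDEYYDEDEDEDEEYYEYYDEDEEYYEYYEYYEYYYYDEDEYYDEDEEYYEYYYYDEDEYYDEDEYYDEDEYYDEDEDEDEEYYEYYDEDEEYYEYY  (1 'C')
Step 7: DEDEEYYEYYDEDEEYYEYYEYYEYYYYDEDEYYDEDEEYYEYYYYDEDEYYDEDECYDEDEEYYEYYYYDEDEYYDEDEDEDEEYYEYYDEDEEYYEYYEYYEYYYYDEDEYYDEDEEYYEYYYYDEDEYYDEDEYYDEDEYYDEDEDEDEEYYEYYDEDEEYYEYYYYDEDEYYDEDEDEDEEYYEYYDEDEEYYEYYDEDEEYYEYYDEDEEYYEYYEYYEYYYYDEDEYYDEDEEYYEYYYYDEDEYYDEDE  (1 'C')


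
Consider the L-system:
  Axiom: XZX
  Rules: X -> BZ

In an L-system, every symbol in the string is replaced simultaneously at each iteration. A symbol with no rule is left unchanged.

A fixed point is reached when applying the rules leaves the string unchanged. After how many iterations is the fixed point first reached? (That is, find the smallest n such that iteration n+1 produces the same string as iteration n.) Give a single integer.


Step 0: XZX
Step 1: BZZBZ
Step 2: BZZBZ  (unchanged — fixed point at step 1)

Answer: 1


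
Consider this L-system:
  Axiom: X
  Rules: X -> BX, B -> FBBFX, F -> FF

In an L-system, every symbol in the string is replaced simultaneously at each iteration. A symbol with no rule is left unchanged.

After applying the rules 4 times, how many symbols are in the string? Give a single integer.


Answer: 70

Derivation:
Step 0: length = 1
Step 1: length = 2
Step 2: length = 7
Step 3: length = 23
Step 4: length = 70


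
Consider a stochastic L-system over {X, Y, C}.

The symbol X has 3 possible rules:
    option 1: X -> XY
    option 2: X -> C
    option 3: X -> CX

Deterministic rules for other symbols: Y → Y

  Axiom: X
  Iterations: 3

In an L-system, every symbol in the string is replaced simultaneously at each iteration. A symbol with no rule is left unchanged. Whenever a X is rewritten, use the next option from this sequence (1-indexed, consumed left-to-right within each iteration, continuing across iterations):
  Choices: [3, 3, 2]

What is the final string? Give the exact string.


Answer: CCC

Derivation:
Step 0: X
Step 1: CX  (used choices [3])
Step 2: CCX  (used choices [3])
Step 3: CCC  (used choices [2])


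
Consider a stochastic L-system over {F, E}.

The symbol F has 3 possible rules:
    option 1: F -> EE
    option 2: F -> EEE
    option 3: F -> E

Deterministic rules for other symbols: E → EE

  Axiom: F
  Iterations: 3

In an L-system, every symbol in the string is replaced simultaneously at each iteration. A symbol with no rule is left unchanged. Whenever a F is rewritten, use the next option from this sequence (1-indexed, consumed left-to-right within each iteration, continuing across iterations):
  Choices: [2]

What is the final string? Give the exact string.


Step 0: F
Step 1: EEE  (used choices [2])
Step 2: EEEEEE  (used choices [])
Step 3: EEEEEEEEEEEE  (used choices [])

Answer: EEEEEEEEEEEE


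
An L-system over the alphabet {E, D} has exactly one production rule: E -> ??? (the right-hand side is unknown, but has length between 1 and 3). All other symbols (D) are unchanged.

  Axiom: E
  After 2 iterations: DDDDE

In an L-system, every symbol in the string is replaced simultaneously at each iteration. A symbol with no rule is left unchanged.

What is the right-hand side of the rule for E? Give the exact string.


Trying E -> DDE:
  Step 0: E
  Step 1: DDE
  Step 2: DDDDE
Matches the given result.

Answer: DDE


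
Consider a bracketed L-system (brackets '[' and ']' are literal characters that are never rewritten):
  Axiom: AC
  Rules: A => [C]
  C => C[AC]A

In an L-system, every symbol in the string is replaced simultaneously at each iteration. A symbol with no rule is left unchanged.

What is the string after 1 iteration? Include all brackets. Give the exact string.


Answer: [C]C[AC]A

Derivation:
Step 0: AC
Step 1: [C]C[AC]A


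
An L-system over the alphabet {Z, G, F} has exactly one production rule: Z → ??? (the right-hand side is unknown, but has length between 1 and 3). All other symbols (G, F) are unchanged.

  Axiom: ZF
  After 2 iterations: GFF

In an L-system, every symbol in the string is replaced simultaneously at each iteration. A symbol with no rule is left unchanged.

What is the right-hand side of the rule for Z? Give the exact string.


Trying Z → GF:
  Step 0: ZF
  Step 1: GFF
  Step 2: GFF
Matches the given result.

Answer: GF


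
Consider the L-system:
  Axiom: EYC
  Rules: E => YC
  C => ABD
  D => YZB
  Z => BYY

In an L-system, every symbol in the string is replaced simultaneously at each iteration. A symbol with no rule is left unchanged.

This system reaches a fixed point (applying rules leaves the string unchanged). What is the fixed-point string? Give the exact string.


Answer: YABYBYYBYABYBYYB

Derivation:
Step 0: EYC
Step 1: YCYABD
Step 2: YABDYABYZB
Step 3: YABYZBYABYBYYB
Step 4: YABYBYYBYABYBYYB
Step 5: YABYBYYBYABYBYYB  (unchanged — fixed point at step 4)


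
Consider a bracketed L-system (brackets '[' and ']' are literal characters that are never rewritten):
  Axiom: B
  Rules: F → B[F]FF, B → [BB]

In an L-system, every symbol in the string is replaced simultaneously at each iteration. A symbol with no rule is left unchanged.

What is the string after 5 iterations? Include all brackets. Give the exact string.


Answer: [[[[[BB][BB]][[BB][BB]]][[[BB][BB]][[BB][BB]]]][[[[BB][BB]][[BB][BB]]][[[BB][BB]][[BB][BB]]]]]

Derivation:
Step 0: B
Step 1: [BB]
Step 2: [[BB][BB]]
Step 3: [[[BB][BB]][[BB][BB]]]
Step 4: [[[[BB][BB]][[BB][BB]]][[[BB][BB]][[BB][BB]]]]
Step 5: [[[[[BB][BB]][[BB][BB]]][[[BB][BB]][[BB][BB]]]][[[[BB][BB]][[BB][BB]]][[[BB][BB]][[BB][BB]]]]]


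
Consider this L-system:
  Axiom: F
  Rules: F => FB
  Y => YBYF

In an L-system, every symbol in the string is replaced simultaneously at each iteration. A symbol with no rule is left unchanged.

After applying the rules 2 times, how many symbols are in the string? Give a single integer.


Step 0: length = 1
Step 1: length = 2
Step 2: length = 3

Answer: 3


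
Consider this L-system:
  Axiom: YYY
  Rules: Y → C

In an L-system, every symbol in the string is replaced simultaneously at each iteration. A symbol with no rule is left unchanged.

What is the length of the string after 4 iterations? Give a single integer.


Step 0: length = 3
Step 1: length = 3
Step 2: length = 3
Step 3: length = 3
Step 4: length = 3

Answer: 3


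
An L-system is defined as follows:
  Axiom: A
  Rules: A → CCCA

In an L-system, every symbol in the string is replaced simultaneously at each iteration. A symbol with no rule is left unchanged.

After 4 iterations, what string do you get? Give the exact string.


Answer: CCCCCCCCCCCCA

Derivation:
Step 0: A
Step 1: CCCA
Step 2: CCCCCCA
Step 3: CCCCCCCCCA
Step 4: CCCCCCCCCCCCA


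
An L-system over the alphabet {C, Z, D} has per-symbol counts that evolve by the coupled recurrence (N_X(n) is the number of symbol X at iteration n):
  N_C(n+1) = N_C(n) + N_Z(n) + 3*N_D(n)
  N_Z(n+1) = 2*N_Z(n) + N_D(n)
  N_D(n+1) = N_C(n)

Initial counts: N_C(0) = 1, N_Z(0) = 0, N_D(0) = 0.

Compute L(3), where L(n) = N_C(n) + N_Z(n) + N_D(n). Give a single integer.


Step 0: N_C=1, N_Z=0, N_D=0, L=1
Step 1: N_C=1, N_Z=0, N_D=1, L=2
Step 2: N_C=4, N_Z=1, N_D=1, L=6
Step 3: N_C=8, N_Z=3, N_D=4, L=15

Answer: 15


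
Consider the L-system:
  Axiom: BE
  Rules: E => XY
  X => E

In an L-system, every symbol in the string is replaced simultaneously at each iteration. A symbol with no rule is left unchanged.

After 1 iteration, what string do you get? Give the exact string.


Answer: BXY

Derivation:
Step 0: BE
Step 1: BXY


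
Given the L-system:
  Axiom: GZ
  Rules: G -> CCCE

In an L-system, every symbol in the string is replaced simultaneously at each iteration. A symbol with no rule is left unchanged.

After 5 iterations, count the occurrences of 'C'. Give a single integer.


Answer: 3

Derivation:
Step 0: GZ  (0 'C')
Step 1: CCCEZ  (3 'C')
Step 2: CCCEZ  (3 'C')
Step 3: CCCEZ  (3 'C')
Step 4: CCCEZ  (3 'C')
Step 5: CCCEZ  (3 'C')


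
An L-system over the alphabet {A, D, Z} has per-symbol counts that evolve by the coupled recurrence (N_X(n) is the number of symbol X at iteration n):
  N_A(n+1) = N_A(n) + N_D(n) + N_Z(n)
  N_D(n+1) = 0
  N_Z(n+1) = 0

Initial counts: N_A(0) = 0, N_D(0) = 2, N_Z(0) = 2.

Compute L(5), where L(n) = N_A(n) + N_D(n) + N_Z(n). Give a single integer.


Step 0: N_A=0, N_D=2, N_Z=2, L=4
Step 1: N_A=4, N_D=0, N_Z=0, L=4
Step 2: N_A=4, N_D=0, N_Z=0, L=4
Step 3: N_A=4, N_D=0, N_Z=0, L=4
Step 4: N_A=4, N_D=0, N_Z=0, L=4
Step 5: N_A=4, N_D=0, N_Z=0, L=4

Answer: 4


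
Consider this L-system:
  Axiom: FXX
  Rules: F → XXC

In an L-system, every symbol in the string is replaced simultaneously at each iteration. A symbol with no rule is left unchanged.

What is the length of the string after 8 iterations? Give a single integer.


Answer: 5

Derivation:
Step 0: length = 3
Step 1: length = 5
Step 2: length = 5
Step 3: length = 5
Step 4: length = 5
Step 5: length = 5
Step 6: length = 5
Step 7: length = 5
Step 8: length = 5


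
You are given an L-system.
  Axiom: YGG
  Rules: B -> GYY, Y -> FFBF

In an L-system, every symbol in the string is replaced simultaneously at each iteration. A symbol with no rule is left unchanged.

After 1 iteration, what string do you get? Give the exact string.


Answer: FFBFGG

Derivation:
Step 0: YGG
Step 1: FFBFGG


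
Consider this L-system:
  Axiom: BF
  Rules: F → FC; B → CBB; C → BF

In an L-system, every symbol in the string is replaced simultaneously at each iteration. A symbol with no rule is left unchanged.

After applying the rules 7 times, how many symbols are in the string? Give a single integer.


Step 0: length = 2
Step 1: length = 5
Step 2: length = 12
Step 3: length = 30
Step 4: length = 75
Step 5: length = 189
Step 6: length = 477
Step 7: length = 1206

Answer: 1206


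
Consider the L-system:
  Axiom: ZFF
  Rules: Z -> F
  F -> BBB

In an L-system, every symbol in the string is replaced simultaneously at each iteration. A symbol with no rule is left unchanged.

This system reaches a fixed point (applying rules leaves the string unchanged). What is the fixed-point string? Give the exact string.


Step 0: ZFF
Step 1: FBBBBBB
Step 2: BBBBBBBBB
Step 3: BBBBBBBBB  (unchanged — fixed point at step 2)

Answer: BBBBBBBBB


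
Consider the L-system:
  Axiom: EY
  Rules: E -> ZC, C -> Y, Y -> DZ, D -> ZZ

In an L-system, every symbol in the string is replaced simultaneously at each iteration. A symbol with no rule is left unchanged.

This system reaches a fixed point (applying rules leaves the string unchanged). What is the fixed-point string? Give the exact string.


Step 0: EY
Step 1: ZCDZ
Step 2: ZYZZZ
Step 3: ZDZZZZ
Step 4: ZZZZZZZ
Step 5: ZZZZZZZ  (unchanged — fixed point at step 4)

Answer: ZZZZZZZ


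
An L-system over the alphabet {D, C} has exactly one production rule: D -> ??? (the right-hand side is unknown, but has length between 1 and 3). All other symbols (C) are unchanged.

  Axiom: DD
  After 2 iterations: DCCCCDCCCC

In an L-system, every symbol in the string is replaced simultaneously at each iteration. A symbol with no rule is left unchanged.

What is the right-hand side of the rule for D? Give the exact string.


Trying D -> DCC:
  Step 0: DD
  Step 1: DCCDCC
  Step 2: DCCCCDCCCC
Matches the given result.

Answer: DCC


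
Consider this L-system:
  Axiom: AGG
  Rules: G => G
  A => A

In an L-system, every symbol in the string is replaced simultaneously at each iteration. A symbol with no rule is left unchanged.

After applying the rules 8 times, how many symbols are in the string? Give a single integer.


Answer: 3

Derivation:
Step 0: length = 3
Step 1: length = 3
Step 2: length = 3
Step 3: length = 3
Step 4: length = 3
Step 5: length = 3
Step 6: length = 3
Step 7: length = 3
Step 8: length = 3


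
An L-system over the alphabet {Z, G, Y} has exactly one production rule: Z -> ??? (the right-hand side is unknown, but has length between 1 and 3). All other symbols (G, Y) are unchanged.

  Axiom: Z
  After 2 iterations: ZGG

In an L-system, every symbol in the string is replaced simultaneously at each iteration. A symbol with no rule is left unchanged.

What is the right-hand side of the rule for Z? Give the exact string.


Answer: ZG

Derivation:
Trying Z -> ZG:
  Step 0: Z
  Step 1: ZG
  Step 2: ZGG
Matches the given result.


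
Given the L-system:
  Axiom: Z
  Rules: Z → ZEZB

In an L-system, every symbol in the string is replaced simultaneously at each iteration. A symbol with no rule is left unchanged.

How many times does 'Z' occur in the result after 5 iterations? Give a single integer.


Answer: 32

Derivation:
Step 0: Z  (1 'Z')
Step 1: ZEZB  (2 'Z')
Step 2: ZEZBEZEZBB  (4 'Z')
Step 3: ZEZBEZEZBBEZEZBEZEZBBB  (8 'Z')
Step 4: ZEZBEZEZBBEZEZBEZEZBBBEZEZBEZEZBBEZEZBEZEZBBBB  (16 'Z')
Step 5: ZEZBEZEZBBEZEZBEZEZBBBEZEZBEZEZBBEZEZBEZEZBBBBEZEZBEZEZBBEZEZBEZEZBBBEZEZBEZEZBBEZEZBEZEZBBBBB  (32 'Z')


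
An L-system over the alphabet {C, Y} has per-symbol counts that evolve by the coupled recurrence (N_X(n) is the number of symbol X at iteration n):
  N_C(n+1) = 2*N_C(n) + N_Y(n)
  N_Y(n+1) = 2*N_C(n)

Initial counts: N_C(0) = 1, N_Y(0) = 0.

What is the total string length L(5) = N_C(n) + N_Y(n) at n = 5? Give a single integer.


Answer: 208

Derivation:
Step 0: N_C=1, N_Y=0, L=1
Step 1: N_C=2, N_Y=2, L=4
Step 2: N_C=6, N_Y=4, L=10
Step 3: N_C=16, N_Y=12, L=28
Step 4: N_C=44, N_Y=32, L=76
Step 5: N_C=120, N_Y=88, L=208


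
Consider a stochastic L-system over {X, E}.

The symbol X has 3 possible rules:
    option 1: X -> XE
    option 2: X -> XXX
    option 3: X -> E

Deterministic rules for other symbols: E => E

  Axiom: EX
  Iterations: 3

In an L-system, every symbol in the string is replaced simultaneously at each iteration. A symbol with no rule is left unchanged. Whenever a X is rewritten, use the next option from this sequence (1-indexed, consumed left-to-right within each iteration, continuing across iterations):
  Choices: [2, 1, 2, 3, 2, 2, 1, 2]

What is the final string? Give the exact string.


Answer: EXXXEXXXXEXXXE

Derivation:
Step 0: EX
Step 1: EXXX  (used choices [2])
Step 2: EXEXXXE  (used choices [1, 2, 3])
Step 3: EXXXEXXXXEXXXE  (used choices [2, 2, 1, 2])


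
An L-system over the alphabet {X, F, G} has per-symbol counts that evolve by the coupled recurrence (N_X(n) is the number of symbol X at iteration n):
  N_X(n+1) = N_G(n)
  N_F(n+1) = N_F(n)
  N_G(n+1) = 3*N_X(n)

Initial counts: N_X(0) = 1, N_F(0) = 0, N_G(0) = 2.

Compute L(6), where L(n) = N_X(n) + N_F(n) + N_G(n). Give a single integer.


Answer: 81

Derivation:
Step 0: N_X=1, N_F=0, N_G=2, L=3
Step 1: N_X=2, N_F=0, N_G=3, L=5
Step 2: N_X=3, N_F=0, N_G=6, L=9
Step 3: N_X=6, N_F=0, N_G=9, L=15
Step 4: N_X=9, N_F=0, N_G=18, L=27
Step 5: N_X=18, N_F=0, N_G=27, L=45
Step 6: N_X=27, N_F=0, N_G=54, L=81


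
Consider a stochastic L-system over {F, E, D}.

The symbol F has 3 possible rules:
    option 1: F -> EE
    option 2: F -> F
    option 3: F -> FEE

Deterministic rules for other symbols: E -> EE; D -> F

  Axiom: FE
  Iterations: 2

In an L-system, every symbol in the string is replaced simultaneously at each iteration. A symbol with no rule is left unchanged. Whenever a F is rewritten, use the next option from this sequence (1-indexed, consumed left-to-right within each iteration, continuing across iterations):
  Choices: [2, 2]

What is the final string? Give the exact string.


Answer: FEEEE

Derivation:
Step 0: FE
Step 1: FEE  (used choices [2])
Step 2: FEEEE  (used choices [2])


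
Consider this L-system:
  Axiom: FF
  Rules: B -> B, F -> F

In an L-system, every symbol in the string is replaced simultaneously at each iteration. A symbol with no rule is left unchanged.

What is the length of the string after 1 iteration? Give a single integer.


Answer: 2

Derivation:
Step 0: length = 2
Step 1: length = 2
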